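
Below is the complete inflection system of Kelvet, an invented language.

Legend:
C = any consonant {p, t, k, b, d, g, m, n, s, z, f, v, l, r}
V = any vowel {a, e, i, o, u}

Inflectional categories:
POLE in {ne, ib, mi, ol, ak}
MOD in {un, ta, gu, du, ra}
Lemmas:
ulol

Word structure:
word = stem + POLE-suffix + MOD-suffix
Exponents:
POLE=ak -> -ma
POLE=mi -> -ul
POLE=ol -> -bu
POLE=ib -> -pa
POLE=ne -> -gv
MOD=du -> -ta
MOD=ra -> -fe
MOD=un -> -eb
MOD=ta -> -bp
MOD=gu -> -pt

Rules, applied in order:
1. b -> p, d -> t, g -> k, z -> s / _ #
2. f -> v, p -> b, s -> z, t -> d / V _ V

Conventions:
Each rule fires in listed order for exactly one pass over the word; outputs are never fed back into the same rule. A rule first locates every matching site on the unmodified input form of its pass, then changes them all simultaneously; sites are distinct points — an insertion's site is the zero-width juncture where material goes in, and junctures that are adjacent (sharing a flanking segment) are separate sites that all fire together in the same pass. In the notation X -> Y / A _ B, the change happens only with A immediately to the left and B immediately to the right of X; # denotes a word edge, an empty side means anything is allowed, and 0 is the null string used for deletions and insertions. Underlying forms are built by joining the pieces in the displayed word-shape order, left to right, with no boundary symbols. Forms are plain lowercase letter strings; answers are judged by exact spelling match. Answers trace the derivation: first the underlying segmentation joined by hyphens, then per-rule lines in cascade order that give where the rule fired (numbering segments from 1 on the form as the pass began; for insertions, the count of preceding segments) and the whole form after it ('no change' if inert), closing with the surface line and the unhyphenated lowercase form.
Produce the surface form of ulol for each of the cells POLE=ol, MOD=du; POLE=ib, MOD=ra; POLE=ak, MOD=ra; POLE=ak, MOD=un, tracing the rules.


cell POLE=ol, MOD=du:
underlying: ulol-bu-ta
1. b -> p, d -> t, g -> k, z -> s / _ #: no change
2. f -> v, p -> b, s -> z, t -> d / V _ V: fires at position(s) 7: ulolbuda
surface: ulolbuda

cell POLE=ib, MOD=ra:
underlying: ulol-pa-fe
1. b -> p, d -> t, g -> k, z -> s / _ #: no change
2. f -> v, p -> b, s -> z, t -> d / V _ V: fires at position(s) 7: ulolpave
surface: ulolpave

cell POLE=ak, MOD=ra:
underlying: ulol-ma-fe
1. b -> p, d -> t, g -> k, z -> s / _ #: no change
2. f -> v, p -> b, s -> z, t -> d / V _ V: fires at position(s) 7: ulolmave
surface: ulolmave

cell POLE=ak, MOD=un:
underlying: ulol-ma-eb
1. b -> p, d -> t, g -> k, z -> s / _ #: fires at position(s) 8: ulolmaep
2. f -> v, p -> b, s -> z, t -> d / V _ V: no change
surface: ulolmaep


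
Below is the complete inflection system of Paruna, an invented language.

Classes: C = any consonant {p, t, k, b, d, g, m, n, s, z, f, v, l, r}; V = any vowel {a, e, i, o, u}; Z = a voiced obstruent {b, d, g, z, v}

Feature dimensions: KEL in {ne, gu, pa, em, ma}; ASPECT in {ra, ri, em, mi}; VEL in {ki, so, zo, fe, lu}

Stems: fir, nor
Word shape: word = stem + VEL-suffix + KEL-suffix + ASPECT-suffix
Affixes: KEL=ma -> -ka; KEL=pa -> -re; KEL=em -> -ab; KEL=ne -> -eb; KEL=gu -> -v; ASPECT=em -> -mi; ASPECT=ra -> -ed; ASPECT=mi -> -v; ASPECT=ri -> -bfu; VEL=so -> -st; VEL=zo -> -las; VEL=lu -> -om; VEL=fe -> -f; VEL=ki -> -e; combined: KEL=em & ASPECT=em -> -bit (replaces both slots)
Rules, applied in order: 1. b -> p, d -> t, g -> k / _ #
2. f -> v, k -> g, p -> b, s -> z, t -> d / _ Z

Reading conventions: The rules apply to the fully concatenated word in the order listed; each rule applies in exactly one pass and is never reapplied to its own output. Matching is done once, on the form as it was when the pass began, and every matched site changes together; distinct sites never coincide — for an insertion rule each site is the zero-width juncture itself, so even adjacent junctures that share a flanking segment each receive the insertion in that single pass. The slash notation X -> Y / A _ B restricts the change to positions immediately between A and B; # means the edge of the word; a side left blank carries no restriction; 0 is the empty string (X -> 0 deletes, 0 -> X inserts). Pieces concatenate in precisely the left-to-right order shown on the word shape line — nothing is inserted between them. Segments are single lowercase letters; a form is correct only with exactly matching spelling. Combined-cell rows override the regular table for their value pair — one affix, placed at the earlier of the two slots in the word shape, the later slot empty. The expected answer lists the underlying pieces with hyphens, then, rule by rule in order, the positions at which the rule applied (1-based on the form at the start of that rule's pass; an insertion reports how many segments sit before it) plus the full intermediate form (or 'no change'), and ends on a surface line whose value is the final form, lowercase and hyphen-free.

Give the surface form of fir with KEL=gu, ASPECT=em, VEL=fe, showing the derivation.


underlying: fir-f-v-mi
1. b -> p, d -> t, g -> k / _ #: no change
2. f -> v, k -> g, p -> b, s -> z, t -> d / _ Z: fires at position(s) 4: firvvmi
surface: firvvmi


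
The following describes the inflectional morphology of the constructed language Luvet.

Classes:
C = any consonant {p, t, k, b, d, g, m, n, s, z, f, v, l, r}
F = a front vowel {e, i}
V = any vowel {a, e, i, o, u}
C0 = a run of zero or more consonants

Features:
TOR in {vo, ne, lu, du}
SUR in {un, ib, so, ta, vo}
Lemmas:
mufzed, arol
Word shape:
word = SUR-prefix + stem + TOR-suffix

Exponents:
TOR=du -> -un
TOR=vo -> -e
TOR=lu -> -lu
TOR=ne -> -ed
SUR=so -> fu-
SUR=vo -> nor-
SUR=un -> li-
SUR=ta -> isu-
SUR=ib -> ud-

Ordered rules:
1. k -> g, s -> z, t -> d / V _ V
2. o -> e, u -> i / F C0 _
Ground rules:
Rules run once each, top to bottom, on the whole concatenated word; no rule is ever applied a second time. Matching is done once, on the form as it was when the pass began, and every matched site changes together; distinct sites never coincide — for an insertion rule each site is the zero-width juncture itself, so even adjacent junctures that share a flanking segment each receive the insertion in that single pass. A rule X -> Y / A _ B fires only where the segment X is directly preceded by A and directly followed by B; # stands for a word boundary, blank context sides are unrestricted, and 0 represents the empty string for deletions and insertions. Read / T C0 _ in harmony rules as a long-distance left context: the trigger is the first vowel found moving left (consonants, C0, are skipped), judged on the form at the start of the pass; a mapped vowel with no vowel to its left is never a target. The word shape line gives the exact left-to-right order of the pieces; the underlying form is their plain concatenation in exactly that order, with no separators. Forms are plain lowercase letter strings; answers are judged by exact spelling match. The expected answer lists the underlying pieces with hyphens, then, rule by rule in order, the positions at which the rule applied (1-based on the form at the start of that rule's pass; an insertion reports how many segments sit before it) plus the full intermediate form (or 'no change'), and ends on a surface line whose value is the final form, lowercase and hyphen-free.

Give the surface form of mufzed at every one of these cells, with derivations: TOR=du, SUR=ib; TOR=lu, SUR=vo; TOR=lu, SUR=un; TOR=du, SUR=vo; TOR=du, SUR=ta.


cell TOR=du, SUR=ib:
underlying: ud-mufzed-un
1. k -> g, s -> z, t -> d / V _ V: no change
2. o -> e, u -> i / F C0 _: fires at position(s) 9: udmufzedin
surface: udmufzedin

cell TOR=lu, SUR=vo:
underlying: nor-mufzed-lu
1. k -> g, s -> z, t -> d / V _ V: no change
2. o -> e, u -> i / F C0 _: fires at position(s) 11: normufzedli
surface: normufzedli

cell TOR=lu, SUR=un:
underlying: li-mufzed-lu
1. k -> g, s -> z, t -> d / V _ V: no change
2. o -> e, u -> i / F C0 _: fires at position(s) 4, 10: limifzedli
surface: limifzedli

cell TOR=du, SUR=vo:
underlying: nor-mufzed-un
1. k -> g, s -> z, t -> d / V _ V: no change
2. o -> e, u -> i / F C0 _: fires at position(s) 10: normufzedin
surface: normufzedin

cell TOR=du, SUR=ta:
underlying: isu-mufzed-un
1. k -> g, s -> z, t -> d / V _ V: fires at position(s) 2: izumufzedun
2. o -> e, u -> i / F C0 _: fires at position(s) 3, 10: izimufzedin
surface: izimufzedin


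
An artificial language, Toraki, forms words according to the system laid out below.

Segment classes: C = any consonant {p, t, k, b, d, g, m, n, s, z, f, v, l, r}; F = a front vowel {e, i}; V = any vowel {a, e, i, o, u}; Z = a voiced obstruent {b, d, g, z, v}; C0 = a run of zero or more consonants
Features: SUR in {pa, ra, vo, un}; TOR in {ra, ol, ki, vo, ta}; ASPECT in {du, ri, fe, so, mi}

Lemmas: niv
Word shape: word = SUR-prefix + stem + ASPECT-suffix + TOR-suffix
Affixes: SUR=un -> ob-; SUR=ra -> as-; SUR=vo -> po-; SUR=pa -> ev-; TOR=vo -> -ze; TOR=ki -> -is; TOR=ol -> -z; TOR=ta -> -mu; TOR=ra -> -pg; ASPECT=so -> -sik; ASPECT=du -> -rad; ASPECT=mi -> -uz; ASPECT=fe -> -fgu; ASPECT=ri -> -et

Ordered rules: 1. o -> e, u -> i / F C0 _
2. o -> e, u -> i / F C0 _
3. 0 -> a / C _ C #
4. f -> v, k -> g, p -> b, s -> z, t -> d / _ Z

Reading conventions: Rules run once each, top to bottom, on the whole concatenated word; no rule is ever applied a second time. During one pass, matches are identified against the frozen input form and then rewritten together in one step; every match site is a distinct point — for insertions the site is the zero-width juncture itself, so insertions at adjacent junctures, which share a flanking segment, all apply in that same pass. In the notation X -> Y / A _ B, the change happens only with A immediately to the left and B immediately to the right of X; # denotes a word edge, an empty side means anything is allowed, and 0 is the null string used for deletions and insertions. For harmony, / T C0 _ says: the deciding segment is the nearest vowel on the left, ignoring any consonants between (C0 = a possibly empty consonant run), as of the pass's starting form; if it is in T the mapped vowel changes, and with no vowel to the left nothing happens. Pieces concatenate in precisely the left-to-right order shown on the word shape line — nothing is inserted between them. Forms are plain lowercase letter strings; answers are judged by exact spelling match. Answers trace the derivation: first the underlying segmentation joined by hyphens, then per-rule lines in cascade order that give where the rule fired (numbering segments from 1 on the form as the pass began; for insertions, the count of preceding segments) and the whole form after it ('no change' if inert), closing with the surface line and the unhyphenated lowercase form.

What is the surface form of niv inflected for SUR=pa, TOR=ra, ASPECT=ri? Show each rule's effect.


underlying: ev-niv-et-pg
1. o -> e, u -> i / F C0 _: no change
2. o -> e, u -> i / F C0 _: no change
3. 0 -> a / C _ C #: inserts after position(s) 8: evnivetpag
4. f -> v, k -> g, p -> b, s -> z, t -> d / _ Z: no change
surface: evnivetpag


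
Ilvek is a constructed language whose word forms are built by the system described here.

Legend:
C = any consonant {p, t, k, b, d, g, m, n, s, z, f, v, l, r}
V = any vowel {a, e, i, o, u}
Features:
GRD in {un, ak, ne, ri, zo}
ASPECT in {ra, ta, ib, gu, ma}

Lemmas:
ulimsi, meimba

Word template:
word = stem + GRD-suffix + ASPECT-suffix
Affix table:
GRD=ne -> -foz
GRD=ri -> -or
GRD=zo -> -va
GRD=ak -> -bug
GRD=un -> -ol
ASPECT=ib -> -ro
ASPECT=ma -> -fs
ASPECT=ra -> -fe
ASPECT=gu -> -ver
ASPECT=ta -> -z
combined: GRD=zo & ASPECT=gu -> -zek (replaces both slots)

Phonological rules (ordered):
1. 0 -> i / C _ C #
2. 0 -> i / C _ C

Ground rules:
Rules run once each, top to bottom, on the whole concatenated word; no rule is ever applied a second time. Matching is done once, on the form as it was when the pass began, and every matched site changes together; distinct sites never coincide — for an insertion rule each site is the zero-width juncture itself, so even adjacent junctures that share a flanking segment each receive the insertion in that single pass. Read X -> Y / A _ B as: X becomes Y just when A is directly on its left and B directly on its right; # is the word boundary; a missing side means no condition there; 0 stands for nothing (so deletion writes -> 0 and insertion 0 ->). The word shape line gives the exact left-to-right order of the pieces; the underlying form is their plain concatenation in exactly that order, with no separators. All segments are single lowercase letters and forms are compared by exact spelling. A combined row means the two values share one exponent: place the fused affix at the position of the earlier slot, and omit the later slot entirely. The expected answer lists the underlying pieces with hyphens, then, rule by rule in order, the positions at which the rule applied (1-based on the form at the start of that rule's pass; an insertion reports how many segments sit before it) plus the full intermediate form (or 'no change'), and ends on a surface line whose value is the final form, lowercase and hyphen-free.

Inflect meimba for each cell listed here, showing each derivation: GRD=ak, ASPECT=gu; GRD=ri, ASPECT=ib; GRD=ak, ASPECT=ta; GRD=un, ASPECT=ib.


cell GRD=ak, ASPECT=gu:
underlying: meimba-bug-ver
1. 0 -> i / C _ C #: no change
2. 0 -> i / C _ C: inserts after position(s) 4, 9: meimibabugiver
surface: meimibabugiver

cell GRD=ri, ASPECT=ib:
underlying: meimba-or-ro
1. 0 -> i / C _ C #: no change
2. 0 -> i / C _ C: inserts after position(s) 4, 8: meimibaoriro
surface: meimibaoriro

cell GRD=ak, ASPECT=ta:
underlying: meimba-bug-z
1. 0 -> i / C _ C #: inserts after position(s) 9: meimbabugiz
2. 0 -> i / C _ C: inserts after position(s) 4: meimibabugiz
surface: meimibabugiz

cell GRD=un, ASPECT=ib:
underlying: meimba-ol-ro
1. 0 -> i / C _ C #: no change
2. 0 -> i / C _ C: inserts after position(s) 4, 8: meimibaoliro
surface: meimibaoliro


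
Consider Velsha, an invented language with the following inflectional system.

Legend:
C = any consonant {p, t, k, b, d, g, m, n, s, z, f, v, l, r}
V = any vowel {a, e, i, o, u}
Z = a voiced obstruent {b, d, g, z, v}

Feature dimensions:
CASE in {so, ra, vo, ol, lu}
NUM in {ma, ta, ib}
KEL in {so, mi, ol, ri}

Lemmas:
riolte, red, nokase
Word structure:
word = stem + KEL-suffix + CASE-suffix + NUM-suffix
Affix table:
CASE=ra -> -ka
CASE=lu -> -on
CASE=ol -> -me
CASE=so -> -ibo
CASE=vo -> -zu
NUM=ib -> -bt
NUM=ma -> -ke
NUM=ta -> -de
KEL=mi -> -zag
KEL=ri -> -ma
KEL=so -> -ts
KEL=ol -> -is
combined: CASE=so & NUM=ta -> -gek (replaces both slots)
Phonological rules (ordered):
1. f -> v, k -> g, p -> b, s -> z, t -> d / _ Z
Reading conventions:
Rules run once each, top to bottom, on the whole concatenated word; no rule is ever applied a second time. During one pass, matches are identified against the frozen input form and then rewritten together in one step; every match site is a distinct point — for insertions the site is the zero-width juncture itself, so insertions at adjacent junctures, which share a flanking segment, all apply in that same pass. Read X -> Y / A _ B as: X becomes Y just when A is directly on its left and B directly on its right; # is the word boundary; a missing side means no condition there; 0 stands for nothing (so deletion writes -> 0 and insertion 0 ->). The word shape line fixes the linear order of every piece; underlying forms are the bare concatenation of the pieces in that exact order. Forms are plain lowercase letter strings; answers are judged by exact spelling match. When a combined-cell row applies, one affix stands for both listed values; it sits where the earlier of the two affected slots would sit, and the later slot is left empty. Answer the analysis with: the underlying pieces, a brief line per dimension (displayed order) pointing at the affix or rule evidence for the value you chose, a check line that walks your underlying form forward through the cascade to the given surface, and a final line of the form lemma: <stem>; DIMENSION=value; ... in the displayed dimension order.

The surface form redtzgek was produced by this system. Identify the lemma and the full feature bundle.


underlying: red-ts-gek
CASE=so - signalled by the combined affix row
NUM=ta - signalled by the combined affix row
KEL=so - signalled by the affix -ts
check: redtsgek -> redtzgek
lemma: red; CASE=so; NUM=ta; KEL=so


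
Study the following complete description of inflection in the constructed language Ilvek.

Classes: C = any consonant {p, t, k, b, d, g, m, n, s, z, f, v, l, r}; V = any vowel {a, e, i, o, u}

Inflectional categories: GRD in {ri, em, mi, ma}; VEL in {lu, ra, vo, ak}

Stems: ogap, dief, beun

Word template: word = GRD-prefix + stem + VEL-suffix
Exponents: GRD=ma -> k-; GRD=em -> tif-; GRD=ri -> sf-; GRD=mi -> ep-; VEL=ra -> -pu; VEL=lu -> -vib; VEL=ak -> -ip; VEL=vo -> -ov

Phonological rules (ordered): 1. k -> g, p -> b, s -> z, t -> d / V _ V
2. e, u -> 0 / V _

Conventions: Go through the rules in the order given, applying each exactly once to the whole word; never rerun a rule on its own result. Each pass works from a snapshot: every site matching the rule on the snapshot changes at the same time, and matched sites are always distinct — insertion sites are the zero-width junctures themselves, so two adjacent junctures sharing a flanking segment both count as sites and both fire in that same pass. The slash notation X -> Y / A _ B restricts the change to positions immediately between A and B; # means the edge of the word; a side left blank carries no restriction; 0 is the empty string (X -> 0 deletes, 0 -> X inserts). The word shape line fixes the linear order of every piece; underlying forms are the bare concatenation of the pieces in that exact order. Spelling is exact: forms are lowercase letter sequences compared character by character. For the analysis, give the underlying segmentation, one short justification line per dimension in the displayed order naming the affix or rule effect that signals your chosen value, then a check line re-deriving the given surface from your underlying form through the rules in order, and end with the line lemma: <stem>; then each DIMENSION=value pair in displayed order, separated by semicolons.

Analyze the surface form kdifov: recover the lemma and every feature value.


underlying: k-dief-ov
GRD=ma - signalled by the affix k-
VEL=vo - signalled by the affix -ov
check: kdiefov -> kdiefov -> kdifov
lemma: dief; GRD=ma; VEL=vo


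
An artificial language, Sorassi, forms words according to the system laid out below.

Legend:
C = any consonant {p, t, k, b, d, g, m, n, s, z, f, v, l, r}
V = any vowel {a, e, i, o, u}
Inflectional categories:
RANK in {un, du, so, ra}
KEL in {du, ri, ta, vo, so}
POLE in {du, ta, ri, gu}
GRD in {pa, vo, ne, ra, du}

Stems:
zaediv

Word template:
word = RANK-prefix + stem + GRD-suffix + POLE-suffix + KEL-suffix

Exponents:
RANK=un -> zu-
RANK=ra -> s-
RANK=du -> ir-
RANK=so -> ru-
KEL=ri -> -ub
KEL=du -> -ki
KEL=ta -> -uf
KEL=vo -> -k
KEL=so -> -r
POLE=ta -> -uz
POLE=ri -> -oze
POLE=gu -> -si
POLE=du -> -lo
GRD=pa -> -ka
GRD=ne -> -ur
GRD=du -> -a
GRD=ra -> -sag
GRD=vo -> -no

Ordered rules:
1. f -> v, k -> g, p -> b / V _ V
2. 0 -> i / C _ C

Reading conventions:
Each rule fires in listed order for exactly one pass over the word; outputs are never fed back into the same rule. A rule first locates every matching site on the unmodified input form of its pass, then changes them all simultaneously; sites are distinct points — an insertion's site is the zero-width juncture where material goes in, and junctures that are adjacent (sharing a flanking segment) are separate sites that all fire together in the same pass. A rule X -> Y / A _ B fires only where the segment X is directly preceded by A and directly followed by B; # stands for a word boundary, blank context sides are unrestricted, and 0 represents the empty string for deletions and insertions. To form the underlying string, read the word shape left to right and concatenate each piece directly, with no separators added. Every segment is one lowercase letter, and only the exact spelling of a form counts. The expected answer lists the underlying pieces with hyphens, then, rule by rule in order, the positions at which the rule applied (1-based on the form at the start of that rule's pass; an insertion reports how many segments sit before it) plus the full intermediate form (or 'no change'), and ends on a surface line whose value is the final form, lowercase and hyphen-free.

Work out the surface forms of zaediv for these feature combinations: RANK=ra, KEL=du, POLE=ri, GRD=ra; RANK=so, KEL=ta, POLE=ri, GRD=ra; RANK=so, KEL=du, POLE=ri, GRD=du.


cell RANK=ra, KEL=du, POLE=ri, GRD=ra:
underlying: s-zaediv-sag-oze-ki
1. f -> v, k -> g, p -> b / V _ V: fires at position(s) 14: szaedivsagozegi
2. 0 -> i / C _ C: inserts after position(s) 1, 7: sizaedivisagozegi
surface: sizaedivisagozegi

cell RANK=so, KEL=ta, POLE=ri, GRD=ra:
underlying: ru-zaediv-sag-oze-uf
1. f -> v, k -> g, p -> b / V _ V: no change
2. 0 -> i / C _ C: inserts after position(s) 8: ruzaedivisagozeuf
surface: ruzaedivisagozeuf

cell RANK=so, KEL=du, POLE=ri, GRD=du:
underlying: ru-zaediv-a-oze-ki
1. f -> v, k -> g, p -> b / V _ V: fires at position(s) 13: ruzaedivaozegi
2. 0 -> i / C _ C: no change
surface: ruzaedivaozegi


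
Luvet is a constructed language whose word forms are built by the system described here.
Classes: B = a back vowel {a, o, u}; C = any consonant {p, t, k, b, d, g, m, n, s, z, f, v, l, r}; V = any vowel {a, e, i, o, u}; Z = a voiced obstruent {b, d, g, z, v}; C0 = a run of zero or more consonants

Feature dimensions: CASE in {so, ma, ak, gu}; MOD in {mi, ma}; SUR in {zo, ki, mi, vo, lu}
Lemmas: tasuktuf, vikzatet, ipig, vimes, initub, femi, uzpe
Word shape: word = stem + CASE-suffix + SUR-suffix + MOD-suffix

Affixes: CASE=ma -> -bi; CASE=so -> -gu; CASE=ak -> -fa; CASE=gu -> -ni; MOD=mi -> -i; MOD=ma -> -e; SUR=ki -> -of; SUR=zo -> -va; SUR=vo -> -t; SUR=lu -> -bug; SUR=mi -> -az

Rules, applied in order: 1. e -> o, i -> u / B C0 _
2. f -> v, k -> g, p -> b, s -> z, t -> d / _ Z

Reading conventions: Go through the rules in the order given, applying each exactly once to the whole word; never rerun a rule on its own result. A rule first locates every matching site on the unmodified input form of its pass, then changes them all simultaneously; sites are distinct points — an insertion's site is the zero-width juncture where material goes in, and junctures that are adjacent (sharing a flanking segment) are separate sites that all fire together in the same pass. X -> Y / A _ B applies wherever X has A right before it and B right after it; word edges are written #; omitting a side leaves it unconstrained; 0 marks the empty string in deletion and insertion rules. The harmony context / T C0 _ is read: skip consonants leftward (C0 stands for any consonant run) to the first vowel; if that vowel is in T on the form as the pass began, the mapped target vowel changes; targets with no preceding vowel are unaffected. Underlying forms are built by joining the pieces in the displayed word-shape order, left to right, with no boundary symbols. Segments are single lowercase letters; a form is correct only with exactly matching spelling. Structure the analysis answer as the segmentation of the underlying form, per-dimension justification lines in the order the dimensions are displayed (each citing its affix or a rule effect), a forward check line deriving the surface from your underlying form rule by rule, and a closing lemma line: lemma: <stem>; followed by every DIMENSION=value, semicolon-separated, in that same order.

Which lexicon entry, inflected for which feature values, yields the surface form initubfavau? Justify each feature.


underlying: initub-fa-va-i
CASE=ak - signalled by the affix -fa
MOD=mi - signalled by the affix -i
SUR=zo - signalled by the affix -va
check: initubfavai -> initubfavau -> initubfavau
lemma: initub; CASE=ak; MOD=mi; SUR=zo


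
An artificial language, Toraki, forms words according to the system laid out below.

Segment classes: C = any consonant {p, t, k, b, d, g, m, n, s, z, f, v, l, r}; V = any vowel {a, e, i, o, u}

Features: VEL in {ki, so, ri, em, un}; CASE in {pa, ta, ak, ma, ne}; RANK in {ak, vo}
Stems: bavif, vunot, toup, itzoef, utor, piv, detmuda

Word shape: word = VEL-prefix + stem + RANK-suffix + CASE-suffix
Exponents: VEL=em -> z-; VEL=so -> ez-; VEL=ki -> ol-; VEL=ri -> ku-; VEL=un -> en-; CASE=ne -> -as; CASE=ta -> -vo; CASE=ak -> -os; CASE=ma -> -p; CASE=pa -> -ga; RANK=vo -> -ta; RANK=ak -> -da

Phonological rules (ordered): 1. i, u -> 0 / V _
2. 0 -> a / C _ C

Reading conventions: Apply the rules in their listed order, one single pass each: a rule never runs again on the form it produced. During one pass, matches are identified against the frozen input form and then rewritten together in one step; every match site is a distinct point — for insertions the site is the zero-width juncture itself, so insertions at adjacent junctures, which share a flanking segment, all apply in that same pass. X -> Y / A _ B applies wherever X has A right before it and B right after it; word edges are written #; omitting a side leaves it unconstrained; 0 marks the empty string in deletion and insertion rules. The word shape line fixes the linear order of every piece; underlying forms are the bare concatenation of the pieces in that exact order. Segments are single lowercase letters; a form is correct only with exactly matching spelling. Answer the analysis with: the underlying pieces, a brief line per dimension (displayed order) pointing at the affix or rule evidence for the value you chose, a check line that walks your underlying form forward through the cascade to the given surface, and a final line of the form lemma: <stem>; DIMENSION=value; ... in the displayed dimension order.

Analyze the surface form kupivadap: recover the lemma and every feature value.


underlying: ku-piv-da-p
VEL=ri - signalled by the affix ku-
CASE=ma - signalled by the affix -p
RANK=ak - signalled by the affix -da
check: kupivdap -> kupivdap -> kupivadap
lemma: piv; VEL=ri; CASE=ma; RANK=ak


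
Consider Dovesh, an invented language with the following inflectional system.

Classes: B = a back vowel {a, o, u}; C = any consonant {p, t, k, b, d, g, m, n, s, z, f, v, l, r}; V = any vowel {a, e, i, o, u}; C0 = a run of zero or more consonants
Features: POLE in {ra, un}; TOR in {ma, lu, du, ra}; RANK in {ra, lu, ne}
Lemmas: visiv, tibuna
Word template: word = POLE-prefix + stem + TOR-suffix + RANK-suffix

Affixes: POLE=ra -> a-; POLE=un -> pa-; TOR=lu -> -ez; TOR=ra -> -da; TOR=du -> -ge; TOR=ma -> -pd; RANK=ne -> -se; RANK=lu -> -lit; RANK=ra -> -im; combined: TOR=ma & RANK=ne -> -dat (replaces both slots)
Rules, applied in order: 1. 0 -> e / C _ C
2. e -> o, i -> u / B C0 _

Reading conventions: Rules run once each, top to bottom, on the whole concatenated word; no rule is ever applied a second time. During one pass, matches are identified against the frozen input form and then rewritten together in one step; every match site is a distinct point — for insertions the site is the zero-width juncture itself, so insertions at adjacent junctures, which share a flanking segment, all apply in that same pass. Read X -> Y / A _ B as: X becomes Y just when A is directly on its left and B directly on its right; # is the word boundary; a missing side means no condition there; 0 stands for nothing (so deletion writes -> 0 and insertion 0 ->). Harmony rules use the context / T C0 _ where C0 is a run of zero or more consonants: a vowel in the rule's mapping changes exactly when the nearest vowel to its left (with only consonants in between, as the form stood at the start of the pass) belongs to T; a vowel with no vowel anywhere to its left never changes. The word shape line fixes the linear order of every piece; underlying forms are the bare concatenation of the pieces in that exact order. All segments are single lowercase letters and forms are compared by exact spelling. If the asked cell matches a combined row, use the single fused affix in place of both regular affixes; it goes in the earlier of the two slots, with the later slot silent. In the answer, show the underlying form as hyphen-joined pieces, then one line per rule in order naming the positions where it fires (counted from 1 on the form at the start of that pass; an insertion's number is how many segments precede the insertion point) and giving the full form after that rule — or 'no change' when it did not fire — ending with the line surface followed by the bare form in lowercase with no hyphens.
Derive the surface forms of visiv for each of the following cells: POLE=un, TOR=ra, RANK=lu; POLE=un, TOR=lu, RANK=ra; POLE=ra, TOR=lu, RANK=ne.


cell POLE=un, TOR=ra, RANK=lu:
underlying: pa-visiv-da-lit
1. 0 -> e / C _ C: inserts after position(s) 7: pavisivedalit
2. e -> o, i -> u / B C0 _: fires at position(s) 4, 12: pavusivedalut
surface: pavusivedalut

cell POLE=un, TOR=lu, RANK=ra:
underlying: pa-visiv-ez-im
1. 0 -> e / C _ C: no change
2. e -> o, i -> u / B C0 _: fires at position(s) 4: pavusivezim
surface: pavusivezim

cell POLE=ra, TOR=lu, RANK=ne:
underlying: a-visiv-ez-se
1. 0 -> e / C _ C: inserts after position(s) 8: avisivezese
2. e -> o, i -> u / B C0 _: fires at position(s) 3: avusivezese
surface: avusivezese


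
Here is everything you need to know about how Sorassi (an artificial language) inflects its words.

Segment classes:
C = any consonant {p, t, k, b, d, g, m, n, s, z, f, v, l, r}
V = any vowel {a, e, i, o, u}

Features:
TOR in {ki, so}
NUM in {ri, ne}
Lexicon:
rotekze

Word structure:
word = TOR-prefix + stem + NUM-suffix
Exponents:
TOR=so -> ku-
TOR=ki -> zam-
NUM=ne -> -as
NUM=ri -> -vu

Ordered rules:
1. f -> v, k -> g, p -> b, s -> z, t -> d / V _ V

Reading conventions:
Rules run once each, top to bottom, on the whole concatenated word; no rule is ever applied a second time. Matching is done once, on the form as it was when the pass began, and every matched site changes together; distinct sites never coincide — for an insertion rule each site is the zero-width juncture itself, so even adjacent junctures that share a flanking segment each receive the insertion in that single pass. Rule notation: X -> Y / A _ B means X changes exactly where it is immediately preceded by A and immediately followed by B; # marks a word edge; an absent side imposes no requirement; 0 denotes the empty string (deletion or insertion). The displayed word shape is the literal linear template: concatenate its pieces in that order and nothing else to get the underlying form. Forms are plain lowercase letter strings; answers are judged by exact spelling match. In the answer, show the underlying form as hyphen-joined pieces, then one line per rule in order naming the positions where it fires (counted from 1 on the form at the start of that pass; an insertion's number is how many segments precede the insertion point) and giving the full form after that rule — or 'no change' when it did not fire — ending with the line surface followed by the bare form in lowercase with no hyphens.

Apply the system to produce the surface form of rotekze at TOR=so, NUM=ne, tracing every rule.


underlying: ku-rotekze-as
1. f -> v, k -> g, p -> b, s -> z, t -> d / V _ V: fires at position(s) 5: kurodekzeas
surface: kurodekzeas


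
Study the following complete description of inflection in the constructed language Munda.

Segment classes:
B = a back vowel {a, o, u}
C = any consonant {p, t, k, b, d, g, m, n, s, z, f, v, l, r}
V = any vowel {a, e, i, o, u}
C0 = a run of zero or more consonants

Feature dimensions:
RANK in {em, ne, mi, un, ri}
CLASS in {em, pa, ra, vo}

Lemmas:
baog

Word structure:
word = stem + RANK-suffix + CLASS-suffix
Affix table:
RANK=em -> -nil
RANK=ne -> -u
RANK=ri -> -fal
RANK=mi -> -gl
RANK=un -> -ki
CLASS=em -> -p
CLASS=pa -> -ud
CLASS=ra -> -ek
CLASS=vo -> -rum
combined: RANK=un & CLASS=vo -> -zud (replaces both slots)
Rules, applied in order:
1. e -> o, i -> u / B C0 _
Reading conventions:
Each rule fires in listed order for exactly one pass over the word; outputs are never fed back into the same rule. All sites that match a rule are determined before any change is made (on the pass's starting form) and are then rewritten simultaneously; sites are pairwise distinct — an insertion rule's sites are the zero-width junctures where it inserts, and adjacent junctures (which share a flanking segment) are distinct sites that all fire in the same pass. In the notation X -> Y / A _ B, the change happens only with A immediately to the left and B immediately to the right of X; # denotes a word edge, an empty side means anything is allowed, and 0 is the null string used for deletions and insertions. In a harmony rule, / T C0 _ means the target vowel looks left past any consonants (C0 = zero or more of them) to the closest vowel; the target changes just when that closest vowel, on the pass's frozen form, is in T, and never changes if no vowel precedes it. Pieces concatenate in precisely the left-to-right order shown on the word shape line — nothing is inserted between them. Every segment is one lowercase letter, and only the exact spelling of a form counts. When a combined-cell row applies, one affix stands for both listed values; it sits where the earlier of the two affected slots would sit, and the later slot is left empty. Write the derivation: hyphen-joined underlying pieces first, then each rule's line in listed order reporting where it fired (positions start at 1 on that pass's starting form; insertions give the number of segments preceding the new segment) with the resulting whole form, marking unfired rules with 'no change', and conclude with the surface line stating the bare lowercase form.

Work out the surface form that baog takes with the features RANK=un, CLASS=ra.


underlying: baog-ki-ek
1. e -> o, i -> u / B C0 _: fires at position(s) 6: baogkuek
surface: baogkuek


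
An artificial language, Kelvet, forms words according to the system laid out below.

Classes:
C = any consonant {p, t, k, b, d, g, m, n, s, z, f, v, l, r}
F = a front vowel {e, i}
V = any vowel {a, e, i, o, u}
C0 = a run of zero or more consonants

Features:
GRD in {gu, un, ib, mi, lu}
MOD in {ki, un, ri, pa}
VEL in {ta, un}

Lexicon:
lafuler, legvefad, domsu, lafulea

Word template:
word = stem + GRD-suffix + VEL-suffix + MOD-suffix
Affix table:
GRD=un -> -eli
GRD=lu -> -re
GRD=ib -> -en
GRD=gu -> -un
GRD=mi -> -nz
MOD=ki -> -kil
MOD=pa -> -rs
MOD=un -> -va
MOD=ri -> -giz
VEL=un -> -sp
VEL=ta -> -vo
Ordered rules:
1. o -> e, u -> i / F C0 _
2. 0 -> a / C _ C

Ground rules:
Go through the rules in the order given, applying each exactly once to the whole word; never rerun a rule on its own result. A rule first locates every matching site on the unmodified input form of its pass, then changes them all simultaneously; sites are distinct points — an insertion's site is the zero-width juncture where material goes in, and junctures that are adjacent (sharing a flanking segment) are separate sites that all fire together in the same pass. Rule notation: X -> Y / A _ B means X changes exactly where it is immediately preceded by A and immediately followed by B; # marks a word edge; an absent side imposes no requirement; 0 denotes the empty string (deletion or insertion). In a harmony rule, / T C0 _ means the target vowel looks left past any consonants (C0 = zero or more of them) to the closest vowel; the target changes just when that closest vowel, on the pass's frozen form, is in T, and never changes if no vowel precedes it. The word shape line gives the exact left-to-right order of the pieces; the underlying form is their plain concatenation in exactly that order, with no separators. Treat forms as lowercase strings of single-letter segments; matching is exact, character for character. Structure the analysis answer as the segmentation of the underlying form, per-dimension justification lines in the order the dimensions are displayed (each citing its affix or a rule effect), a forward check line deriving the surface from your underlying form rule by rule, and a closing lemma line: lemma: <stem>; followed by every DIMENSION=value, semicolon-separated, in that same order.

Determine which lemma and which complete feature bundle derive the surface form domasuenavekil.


underlying: domsu-en-vo-kil
GRD=ib - signalled by the affix -en
MOD=ki - signalled by the affix -kil
VEL=ta - signalled by the affix -vo
check: domsuenvokil -> domsuenvekil -> domasuenavekil
lemma: domsu; GRD=ib; MOD=ki; VEL=ta


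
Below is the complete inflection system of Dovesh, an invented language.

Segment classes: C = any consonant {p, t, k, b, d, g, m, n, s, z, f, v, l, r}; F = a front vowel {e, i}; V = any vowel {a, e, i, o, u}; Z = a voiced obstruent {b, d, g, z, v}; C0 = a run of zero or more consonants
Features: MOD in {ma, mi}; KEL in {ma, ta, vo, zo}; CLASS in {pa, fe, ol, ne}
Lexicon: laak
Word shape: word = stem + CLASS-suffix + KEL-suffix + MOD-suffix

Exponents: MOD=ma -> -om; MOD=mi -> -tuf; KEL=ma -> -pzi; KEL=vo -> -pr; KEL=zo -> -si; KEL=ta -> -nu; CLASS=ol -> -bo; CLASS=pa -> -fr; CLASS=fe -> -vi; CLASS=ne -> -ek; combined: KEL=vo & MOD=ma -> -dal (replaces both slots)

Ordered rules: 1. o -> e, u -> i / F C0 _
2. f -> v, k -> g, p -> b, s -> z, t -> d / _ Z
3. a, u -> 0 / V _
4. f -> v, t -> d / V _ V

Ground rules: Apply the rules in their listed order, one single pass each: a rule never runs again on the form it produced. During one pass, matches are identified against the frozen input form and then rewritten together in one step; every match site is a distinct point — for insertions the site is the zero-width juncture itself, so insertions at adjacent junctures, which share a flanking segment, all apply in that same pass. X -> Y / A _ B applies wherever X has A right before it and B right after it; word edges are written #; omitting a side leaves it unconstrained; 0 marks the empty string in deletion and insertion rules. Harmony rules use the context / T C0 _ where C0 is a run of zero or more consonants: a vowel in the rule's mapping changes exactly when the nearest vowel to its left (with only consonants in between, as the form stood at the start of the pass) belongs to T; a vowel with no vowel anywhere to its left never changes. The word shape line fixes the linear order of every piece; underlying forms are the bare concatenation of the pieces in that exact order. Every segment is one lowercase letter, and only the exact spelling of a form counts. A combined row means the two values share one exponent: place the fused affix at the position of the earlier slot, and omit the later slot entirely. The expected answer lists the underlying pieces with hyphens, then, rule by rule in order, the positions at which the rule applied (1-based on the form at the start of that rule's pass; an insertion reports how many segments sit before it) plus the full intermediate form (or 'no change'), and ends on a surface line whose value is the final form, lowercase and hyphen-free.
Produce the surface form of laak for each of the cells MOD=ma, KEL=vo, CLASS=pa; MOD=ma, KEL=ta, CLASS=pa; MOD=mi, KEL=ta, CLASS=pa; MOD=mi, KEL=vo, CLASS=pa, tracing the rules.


cell MOD=ma, KEL=vo, CLASS=pa:
underlying: laak-fr-dal
1. o -> e, u -> i / F C0 _: no change
2. f -> v, k -> g, p -> b, s -> z, t -> d / _ Z: no change
3. a, u -> 0 / V _: fires at position(s) 3: lakfrdal
4. f -> v, t -> d / V _ V: no change
surface: lakfrdal

cell MOD=ma, KEL=ta, CLASS=pa:
underlying: laak-fr-nu-om
1. o -> e, u -> i / F C0 _: no change
2. f -> v, k -> g, p -> b, s -> z, t -> d / _ Z: no change
3. a, u -> 0 / V _: fires at position(s) 3: lakfrnuom
4. f -> v, t -> d / V _ V: no change
surface: lakfrnuom

cell MOD=mi, KEL=ta, CLASS=pa:
underlying: laak-fr-nu-tuf
1. o -> e, u -> i / F C0 _: no change
2. f -> v, k -> g, p -> b, s -> z, t -> d / _ Z: no change
3. a, u -> 0 / V _: fires at position(s) 3: lakfrnutuf
4. f -> v, t -> d / V _ V: fires at position(s) 8: lakfrnuduf
surface: lakfrnuduf

cell MOD=mi, KEL=vo, CLASS=pa:
underlying: laak-fr-pr-tuf
1. o -> e, u -> i / F C0 _: no change
2. f -> v, k -> g, p -> b, s -> z, t -> d / _ Z: no change
3. a, u -> 0 / V _: fires at position(s) 3: lakfrprtuf
4. f -> v, t -> d / V _ V: no change
surface: lakfrprtuf
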